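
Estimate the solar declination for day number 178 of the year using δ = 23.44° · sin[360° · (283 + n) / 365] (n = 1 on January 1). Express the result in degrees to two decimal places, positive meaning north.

+23.36°

360 × (283 + 178) / 365 = 454.685°; sin(454.685°) = 0.9967.
δ = 23.44 × 0.9967 = 23.363° ≈ +23.36°.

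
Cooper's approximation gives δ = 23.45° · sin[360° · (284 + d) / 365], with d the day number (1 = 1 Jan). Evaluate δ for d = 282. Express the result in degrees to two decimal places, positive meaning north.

360 × (284 + 282) / 365 = 558.247°; sin(558.247°) = -0.3131.
δ = 23.45 × -0.3131 = -7.342° ≈ -7.34°.

-7.34°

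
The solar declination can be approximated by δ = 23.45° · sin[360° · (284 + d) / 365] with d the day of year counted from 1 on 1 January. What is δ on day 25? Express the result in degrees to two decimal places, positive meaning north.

360 × (284 + 25) / 365 = 304.767°; sin(304.767°) = -0.8215.
δ = 23.45 × -0.8215 = -19.264° ≈ -19.26°.

-19.26°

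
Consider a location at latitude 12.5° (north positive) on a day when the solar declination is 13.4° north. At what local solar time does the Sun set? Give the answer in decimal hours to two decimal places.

The sunset hour angle satisfies cos H_s = −tan φ tan δ = -0.0528, giving H_s = 93.03°.
Sunset is at 12 + H_s/15 = 12 + 6.202 = 18.202 h local solar time.

18.20 h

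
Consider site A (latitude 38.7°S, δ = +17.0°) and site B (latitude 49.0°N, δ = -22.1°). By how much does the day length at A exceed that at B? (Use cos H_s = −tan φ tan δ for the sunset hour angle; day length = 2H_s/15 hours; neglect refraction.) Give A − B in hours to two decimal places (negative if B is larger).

A: H_s = arccos(−tan -38.7° · tan 17.0°) = 75.82°, so 2H_s/15 = 10.1093 h.
B: H_s = arccos(−tan 49.0° · tan -22.1°) = 62.15°, so 2H_s/15 = 8.2867 h.
A − B = 10.1093 − 8.2867 = 1.8226 h.

+1.82 h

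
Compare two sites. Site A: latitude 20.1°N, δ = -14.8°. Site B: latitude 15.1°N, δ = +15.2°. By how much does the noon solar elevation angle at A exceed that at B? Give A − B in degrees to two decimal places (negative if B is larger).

A: 90° − |20.1 − (-14.8)| = 55.10°.
B: 90° − |15.1 − (15.2)| = 89.90°.
A − B = 55.10 − 89.90 = -34.80°.

-34.80°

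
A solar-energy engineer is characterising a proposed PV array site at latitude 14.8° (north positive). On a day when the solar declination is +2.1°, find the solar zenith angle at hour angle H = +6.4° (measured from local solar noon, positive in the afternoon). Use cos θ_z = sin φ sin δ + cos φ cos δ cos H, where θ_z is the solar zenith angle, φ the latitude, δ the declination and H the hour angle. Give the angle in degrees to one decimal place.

cos θ_z = sin(14.8°) sin(2.1°) + cos(14.8°) cos(2.1°) cos(6.40°) = 0.0094 + 0.9602 = 0.9696.
θ_z = arccos(0.9696) = 14.16°.

14.2°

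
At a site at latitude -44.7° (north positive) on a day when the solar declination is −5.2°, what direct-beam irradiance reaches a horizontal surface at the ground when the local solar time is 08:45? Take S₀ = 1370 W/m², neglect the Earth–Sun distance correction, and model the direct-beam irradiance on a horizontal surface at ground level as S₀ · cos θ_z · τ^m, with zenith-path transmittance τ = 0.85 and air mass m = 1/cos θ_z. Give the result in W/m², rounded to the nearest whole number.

Hour angle H = 15° × (8.75 − 12) = -48.75°.
cos θ_z = sin φ sin δ + cos φ cos δ cos H = (-0.7034)(-0.0906) + (0.7108)(0.9959)(0.6593) = 0.5304.
Air mass m = 1/cos θ_z = 1/0.5304 = 1.885; τ^m = 0.85^1.885 = 0.7361.
Surface direct beam = 1370 × 0.5304 × 0.7361 = 534.89 W/m².

535 W/m²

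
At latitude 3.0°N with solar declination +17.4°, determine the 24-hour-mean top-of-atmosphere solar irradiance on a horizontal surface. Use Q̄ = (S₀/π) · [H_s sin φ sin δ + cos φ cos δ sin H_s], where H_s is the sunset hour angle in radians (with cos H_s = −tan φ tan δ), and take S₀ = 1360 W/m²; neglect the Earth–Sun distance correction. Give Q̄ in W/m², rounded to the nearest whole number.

423 W/m²

cos H_s = −tan(3.0°) · tan(17.4°) = -0.0164, so H_s = arccos(-0.0164) = 90.94°. In radians, H_s = 1.5872.
H_s sin φ sin δ = 1.5872 × 0.0523 × 0.2990 = 0.0248.
cos φ cos δ sin H_s = 0.9986 × 0.9542 × 0.9999 = 0.9528.
Q̄ = (1360/π) × (0.0248 + 0.9528) = 432.90 × 0.9776 = 423.20 W/m².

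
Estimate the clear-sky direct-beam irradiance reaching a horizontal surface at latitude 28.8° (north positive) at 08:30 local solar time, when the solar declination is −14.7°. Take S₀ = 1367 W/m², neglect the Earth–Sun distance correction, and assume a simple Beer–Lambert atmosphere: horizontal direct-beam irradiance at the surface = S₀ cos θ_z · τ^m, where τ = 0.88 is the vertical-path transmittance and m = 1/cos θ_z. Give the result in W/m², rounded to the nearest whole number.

389 W/m²

Hour angle H = 15° × (8.5 − 12) = -52.50°.
With φ = 28.8°, δ = -14.7°, H = -52.50°: sin φ sin δ = -0.1222, cos φ cos δ cos H = 0.5160, so cos θ_z = 0.3938.
Air mass m = 1/cos θ_z = 1/0.3938 = 2.539; τ^m = 0.88^2.539 = 0.7228.
Surface direct beam = 1367 × 0.3938 × 0.7228 = 389.10 W/m².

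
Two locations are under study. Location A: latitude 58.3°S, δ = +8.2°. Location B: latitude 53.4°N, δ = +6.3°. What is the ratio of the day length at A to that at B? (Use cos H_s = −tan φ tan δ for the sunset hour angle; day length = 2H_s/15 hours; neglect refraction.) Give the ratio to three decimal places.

A: H_s = arccos(−tan -58.3° · tan 8.2°) = 76.51°, so 2H_s/15 = 10.2013 h.
B: H_s = arccos(−tan 53.4° · tan 6.3°) = 98.55°, so 2H_s/15 = 13.1400 h.
Ratio A/B = 10.2013 / 13.1400 = 0.7764.

0.776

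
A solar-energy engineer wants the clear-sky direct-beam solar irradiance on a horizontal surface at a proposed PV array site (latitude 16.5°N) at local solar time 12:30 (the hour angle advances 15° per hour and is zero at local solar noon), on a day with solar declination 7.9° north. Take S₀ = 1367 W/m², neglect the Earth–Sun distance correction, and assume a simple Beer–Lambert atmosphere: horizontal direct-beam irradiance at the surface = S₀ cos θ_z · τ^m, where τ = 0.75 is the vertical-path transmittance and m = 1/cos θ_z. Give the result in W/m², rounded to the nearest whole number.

Hour angle H = 15° × (12.5 − 12) = 7.50°.
With φ = 16.5°, δ = 7.9°, H = 7.50°: sin φ sin δ = 0.0390, cos φ cos δ cos H = 0.9416, so cos θ_z = 0.9806.
Air mass m = 1/cos θ_z = 1/0.9806 = 1.020; τ^m = 0.75^1.020 = 0.7457.
Surface direct beam = 1367 × 0.9806 × 0.7457 = 999.60 W/m².

1000 W/m²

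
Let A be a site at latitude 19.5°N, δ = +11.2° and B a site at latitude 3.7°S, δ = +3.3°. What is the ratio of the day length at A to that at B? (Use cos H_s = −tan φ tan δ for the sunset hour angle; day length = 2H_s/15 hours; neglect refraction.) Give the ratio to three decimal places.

A: H_s = arccos(−tan 19.5° · tan 11.2°) = 94.02°, so 2H_s/15 = 12.5360 h.
B: H_s = arccos(−tan -3.7° · tan 3.3°) = 89.79°, so 2H_s/15 = 11.9720 h.
Ratio A/B = 12.5360 / 11.9720 = 1.0471.

1.047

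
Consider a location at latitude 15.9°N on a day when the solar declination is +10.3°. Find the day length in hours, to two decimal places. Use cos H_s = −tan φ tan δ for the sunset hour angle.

12.40 hours

−tan φ tan δ = −(0.2849)(0.1817) = -0.0518; H_s = arccos(-0.0518) = 92.97°.
Day length = 2 H_s / 15° h⁻¹ = 185.94° / 15 = 12.396 h.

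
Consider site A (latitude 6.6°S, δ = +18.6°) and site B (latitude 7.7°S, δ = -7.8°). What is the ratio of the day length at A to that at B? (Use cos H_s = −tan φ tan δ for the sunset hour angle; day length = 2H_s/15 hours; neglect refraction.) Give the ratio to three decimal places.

A: H_s = arccos(−tan -6.6° · tan 18.6°) = 87.77°, so 2H_s/15 = 11.7027 h.
B: H_s = arccos(−tan -7.7° · tan -7.8°) = 91.06°, so 2H_s/15 = 12.1413 h.
Ratio A/B = 11.7027 / 12.1413 = 0.9639.

0.964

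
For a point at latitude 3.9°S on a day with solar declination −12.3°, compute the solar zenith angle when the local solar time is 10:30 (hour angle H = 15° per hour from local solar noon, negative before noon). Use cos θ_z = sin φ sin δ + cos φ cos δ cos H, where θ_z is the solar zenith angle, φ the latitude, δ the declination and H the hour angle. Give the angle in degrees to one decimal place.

23.8°

Hour angle H = 15° × (10.5 − 12) = -22.50°.
cos θ_z = sin φ sin δ + cos φ cos δ cos H = (-0.0680)(-0.2130) + (0.9977)(0.9770)(0.9239) = 0.9151.
θ_z = arccos(0.9151) = 23.78°.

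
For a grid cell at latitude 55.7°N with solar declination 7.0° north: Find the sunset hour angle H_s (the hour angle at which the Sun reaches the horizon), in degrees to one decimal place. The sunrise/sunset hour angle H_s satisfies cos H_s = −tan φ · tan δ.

cos H_s = −tan(55.7°) · tan(7.0°) = -0.1800, so H_s = arccos(-0.1800) = 100.37°.

100.4°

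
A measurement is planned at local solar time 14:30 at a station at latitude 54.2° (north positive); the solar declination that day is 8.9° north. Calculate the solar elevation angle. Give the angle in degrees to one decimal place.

Hour angle H = 15° × (14.5 − 12) = 37.50°.
cos θ_z = sin φ sin δ + cos φ cos δ cos H = (0.8111)(0.1547) + (0.5850)(0.9880)(0.7934) = 0.5840.
θ_z = arccos(0.5840) = 54.27°, so the elevation is 90° − 54.27° = 35.73°.

35.7°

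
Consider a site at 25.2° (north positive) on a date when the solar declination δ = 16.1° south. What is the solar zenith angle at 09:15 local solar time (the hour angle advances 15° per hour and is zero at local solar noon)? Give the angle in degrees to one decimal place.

57.6°

Hour angle H = 15° × (9.25 − 12) = -41.25°.
cos θ_z = sin φ sin δ + cos φ cos δ cos H = (0.4258)(-0.2773) + (0.9048)(0.9608)(0.7518) = 0.5355.
θ_z = arccos(0.5355) = 57.62°.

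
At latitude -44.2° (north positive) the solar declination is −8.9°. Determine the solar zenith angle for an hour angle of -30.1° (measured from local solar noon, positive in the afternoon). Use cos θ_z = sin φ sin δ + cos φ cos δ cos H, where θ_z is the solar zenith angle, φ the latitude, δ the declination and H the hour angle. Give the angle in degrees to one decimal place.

With φ = -44.2°, δ = -8.9°, H = -30.10°: sin φ sin δ = 0.1079, cos φ cos δ cos H = 0.6128, so cos θ_z = 0.7207.
θ_z = arccos(0.7207) = 43.89°.

43.9°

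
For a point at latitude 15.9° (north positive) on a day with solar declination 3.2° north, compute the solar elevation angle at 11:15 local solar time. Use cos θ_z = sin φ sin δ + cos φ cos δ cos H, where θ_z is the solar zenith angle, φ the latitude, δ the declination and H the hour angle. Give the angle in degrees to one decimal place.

Hour angle H = 15° × (11.25 − 12) = -11.25°.
With φ = 15.9°, δ = 3.2°, H = -11.25°: sin φ sin δ = 0.0153, cos φ cos δ cos H = 0.9418, so cos θ_z = 0.9571.
θ_z = arccos(0.9571) = 16.84°, so the elevation is 90° − 16.84° = 73.16°.

73.2°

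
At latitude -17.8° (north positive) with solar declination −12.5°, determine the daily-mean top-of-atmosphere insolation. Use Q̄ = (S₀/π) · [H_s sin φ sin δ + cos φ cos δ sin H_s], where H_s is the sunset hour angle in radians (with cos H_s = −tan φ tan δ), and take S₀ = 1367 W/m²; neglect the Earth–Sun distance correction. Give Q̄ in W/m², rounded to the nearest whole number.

The sunset hour angle satisfies cos H_s = −tan φ tan δ = -0.0712, giving H_s = 94.08°. In radians, H_s = 1.6420.
H_s sin φ sin δ = 1.6420 × -0.3057 × -0.2164 = 0.1086.
cos φ cos δ sin H_s = 0.9521 × 0.9763 × 0.9975 = 0.9272.
Q̄ = (1367/π) × (0.1086 + 0.9272) = 435.13 × 1.0358 = 450.71 W/m².

451 W/m²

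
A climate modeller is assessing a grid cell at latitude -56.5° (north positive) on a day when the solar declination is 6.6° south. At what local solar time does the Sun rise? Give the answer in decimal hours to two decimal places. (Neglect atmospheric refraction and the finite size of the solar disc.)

cos H_s = −tan(-56.5°) · tan(-6.6°) = -0.1748, so H_s = arccos(-0.1748) = 100.07°.
Sunrise is at 12 − H_s/15 = 12 − 6.671 = 5.329 h local solar time.

5.33 h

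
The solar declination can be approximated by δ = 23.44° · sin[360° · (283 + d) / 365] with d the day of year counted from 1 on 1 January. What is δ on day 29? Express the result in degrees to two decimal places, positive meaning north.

360 × (283 + 29) / 365 = 307.726°; sin(307.726°) = -0.7909.
δ = 23.44 × -0.7909 = -18.539° ≈ -18.54°.

-18.54°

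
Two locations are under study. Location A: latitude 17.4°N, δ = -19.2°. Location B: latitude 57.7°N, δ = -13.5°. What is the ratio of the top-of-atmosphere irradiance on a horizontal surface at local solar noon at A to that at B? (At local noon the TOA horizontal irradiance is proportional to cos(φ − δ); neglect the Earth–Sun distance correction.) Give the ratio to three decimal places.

2.491

A: cos θ_z = cos(17.4° − (-19.2°)) = 0.8028.
B: cos θ_z = cos(57.7° − (-13.5°)) = 0.3223.
Ratio A/B = 0.8028 / 0.3223 = 2.4908.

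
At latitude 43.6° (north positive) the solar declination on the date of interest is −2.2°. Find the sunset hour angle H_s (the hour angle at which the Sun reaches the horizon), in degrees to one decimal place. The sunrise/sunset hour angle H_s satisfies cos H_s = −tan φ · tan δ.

87.9°

−tan φ tan δ = −(0.9523)(-0.0384) = 0.0366; H_s = arccos(0.0366) = 87.90°.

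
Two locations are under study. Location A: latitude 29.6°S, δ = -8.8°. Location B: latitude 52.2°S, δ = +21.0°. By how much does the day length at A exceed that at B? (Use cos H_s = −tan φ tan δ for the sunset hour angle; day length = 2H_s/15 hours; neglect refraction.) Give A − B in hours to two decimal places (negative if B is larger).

+4.63 h

A: H_s = arccos(−tan -29.6° · tan -8.8°) = 95.05°, so 2H_s/15 = 12.6733 h.
B: H_s = arccos(−tan -52.2° · tan 21.0°) = 60.34°, so 2H_s/15 = 8.0453 h.
A − B = 12.6733 − 8.0453 = 4.6280 h.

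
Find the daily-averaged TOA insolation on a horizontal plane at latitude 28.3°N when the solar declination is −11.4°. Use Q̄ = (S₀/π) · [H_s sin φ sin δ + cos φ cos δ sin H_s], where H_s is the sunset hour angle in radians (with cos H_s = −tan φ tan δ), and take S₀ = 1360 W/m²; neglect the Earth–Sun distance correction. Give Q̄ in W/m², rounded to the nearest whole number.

312 W/m²

−tan φ tan δ = −(0.5384)(-0.2016) = 0.1085; H_s = arccos(0.1085) = 83.77°. In radians, H_s = 1.4621.
H_s sin φ sin δ = 1.4621 × 0.4741 × -0.1977 = -0.1370.
cos φ cos δ sin H_s = 0.8805 × 0.9803 × 0.9941 = 0.8581.
Q̄ = (1360/π) × (-0.1370 + 0.8581) = 432.90 × 0.7211 = 312.16 W/m².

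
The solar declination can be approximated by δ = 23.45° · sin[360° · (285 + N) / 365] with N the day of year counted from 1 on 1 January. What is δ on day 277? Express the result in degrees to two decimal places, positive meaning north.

-5.79°

360 × (285 + 277) / 365 = 554.301°; sin(554.301°) = -0.2470.
δ = 23.45 × -0.2470 = -5.792° ≈ -5.79°.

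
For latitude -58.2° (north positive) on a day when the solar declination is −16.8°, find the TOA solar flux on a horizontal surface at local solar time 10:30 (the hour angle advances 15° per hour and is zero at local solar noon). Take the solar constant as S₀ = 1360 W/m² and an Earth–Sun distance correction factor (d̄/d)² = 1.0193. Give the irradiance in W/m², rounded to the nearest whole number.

987 W/m²

Hour angle H = 15° × (10.5 − 12) = -22.50°.
cos θ_z = sin φ sin δ + cos φ cos δ cos H = (-0.8499)(-0.2890) + (0.5270)(0.9573)(0.9239) = 0.7117.
Top-of-atmosphere irradiance = S₀ (d̄/d)² cos θ_z = 1360 × 1.0193 × 0.7117 = 986.59 W/m².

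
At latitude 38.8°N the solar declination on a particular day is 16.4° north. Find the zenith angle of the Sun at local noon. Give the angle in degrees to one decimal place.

At local solar noon the hour angle is zero, so the zenith angle is |φ − δ| = |38.8° − (16.4°)| = 22.4°.

22.4°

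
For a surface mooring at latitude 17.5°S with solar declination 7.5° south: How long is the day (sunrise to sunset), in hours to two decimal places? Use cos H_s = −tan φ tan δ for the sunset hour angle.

12.32 hours

−tan φ tan δ = −(-0.3153)(-0.1317) = -0.0415; H_s = arccos(-0.0415) = 92.38°.
Day length = 2 H_s / 15° h⁻¹ = 184.76° / 15 = 12.317 h.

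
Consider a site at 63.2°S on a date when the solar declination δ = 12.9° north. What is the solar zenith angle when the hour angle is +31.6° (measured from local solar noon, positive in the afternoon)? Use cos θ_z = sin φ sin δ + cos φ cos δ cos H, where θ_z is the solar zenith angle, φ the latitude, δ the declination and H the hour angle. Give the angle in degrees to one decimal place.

79.9°

cos θ_z = sin(-63.2°) sin(12.9°) + cos(-63.2°) cos(12.9°) cos(31.60°) = -0.1993 + 0.3743 = 0.1750.
θ_z = arccos(0.1750) = 79.92°.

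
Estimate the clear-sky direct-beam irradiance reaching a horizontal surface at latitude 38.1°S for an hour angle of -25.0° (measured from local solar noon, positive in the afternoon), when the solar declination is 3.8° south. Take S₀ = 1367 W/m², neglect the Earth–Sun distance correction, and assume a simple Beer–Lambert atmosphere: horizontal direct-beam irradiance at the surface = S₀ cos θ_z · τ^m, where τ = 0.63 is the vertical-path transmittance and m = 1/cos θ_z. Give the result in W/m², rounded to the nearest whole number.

557 W/m²

cos θ_z = sin φ sin δ + cos φ cos δ cos H = (-0.6170)(-0.0663) + (0.7869)(0.9978)(0.9063) = 0.7525.
Air mass m = 1/cos θ_z = 1/0.7525 = 1.329; τ^m = 0.63^1.329 = 0.5412.
Surface direct beam = 1367 × 0.7525 × 0.5412 = 556.71 W/m².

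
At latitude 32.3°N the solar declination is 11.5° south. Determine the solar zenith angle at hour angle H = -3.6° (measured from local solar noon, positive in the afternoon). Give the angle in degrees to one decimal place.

cos θ_z = sin φ sin δ + cos φ cos δ cos H = (0.5344)(-0.1994) + (0.8453)(0.9799)(0.9980) = 0.7201.
θ_z = arccos(0.7201) = 43.94°.

43.9°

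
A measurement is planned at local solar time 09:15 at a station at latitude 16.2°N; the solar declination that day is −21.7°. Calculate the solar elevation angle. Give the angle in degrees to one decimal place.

34.6°

Hour angle H = 15° × (9.25 − 12) = -41.25°.
cos θ_z = sin(16.2°) sin(-21.7°) + cos(16.2°) cos(-21.7°) cos(-41.25°) = -0.1032 + 0.6708 = 0.5676.
θ_z = arccos(0.5676) = 55.42°, so the elevation is 90° − 55.42° = 34.58°.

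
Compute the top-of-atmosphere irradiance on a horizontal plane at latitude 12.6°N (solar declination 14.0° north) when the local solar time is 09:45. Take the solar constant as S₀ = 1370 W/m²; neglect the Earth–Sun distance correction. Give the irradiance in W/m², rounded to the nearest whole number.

1151 W/m²

Hour angle H = 15° × (9.75 − 12) = -33.75°.
cos θ_z = sin(12.6°) sin(14.0°) + cos(12.6°) cos(14.0°) cos(-33.75°) = 0.0528 + 0.7873 = 0.8401.
Top-of-atmosphere irradiance = S₀ cos θ_z = 1370 × 0.8401 = 1150.94 W/m².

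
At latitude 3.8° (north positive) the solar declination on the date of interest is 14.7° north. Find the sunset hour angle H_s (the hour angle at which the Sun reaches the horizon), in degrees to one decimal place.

−tan φ tan δ = −(0.0664)(0.2623) = -0.0174; H_s = arccos(-0.0174) = 91.00°.

91.0°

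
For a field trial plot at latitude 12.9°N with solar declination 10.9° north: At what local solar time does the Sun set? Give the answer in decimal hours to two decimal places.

cos H_s = −tan(12.9°) · tan(10.9°) = -0.0441, so H_s = arccos(-0.0441) = 92.53°.
Sunset is at 12 + H_s/15 = 12 + 6.169 = 18.169 h local solar time.

18.17 h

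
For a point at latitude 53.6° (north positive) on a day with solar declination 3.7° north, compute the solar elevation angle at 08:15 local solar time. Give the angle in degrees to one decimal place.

22.4°

Hour angle H = 15° × (8.25 − 12) = -56.25°.
cos θ_z = sin(53.6°) sin(3.7°) + cos(53.6°) cos(3.7°) cos(-56.25°) = 0.0519 + 0.3290 = 0.3809.
θ_z = arccos(0.3809) = 67.61°, so the elevation is 90° − 67.61° = 22.39°.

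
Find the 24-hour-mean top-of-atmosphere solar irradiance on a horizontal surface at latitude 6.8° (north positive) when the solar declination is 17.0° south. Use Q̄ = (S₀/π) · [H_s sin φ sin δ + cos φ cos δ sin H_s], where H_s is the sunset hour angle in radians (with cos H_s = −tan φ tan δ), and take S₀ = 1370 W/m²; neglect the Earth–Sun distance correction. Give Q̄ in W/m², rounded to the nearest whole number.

391 W/m²

cos H_s = −tan(6.8°) · tan(-17.0°) = 0.0365, so H_s = arccos(0.0365) = 87.91°. In radians, H_s = 1.5343.
H_s sin φ sin δ = 1.5343 × 0.1184 × -0.2924 = -0.0531.
cos φ cos δ sin H_s = 0.9930 × 0.9563 × 0.9993 = 0.9489.
Q̄ = (1370/π) × (-0.0531 + 0.9489) = 436.08 × 0.8958 = 390.64 W/m².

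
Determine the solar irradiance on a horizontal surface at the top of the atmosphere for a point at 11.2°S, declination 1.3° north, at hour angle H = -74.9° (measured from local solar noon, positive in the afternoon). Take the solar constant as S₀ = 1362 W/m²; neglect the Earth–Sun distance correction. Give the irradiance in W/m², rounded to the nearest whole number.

342 W/m²

cos θ_z = sin φ sin δ + cos φ cos δ cos H = (-0.1942)(0.0227) + (0.9810)(0.9997)(0.2605) = 0.2511.
Top-of-atmosphere irradiance = S₀ cos θ_z = 1362 × 0.2511 = 342.00 W/m².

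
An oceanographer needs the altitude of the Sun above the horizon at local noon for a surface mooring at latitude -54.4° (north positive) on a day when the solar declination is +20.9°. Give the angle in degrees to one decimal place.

At local solar noon the hour angle is zero, so the elevation is 90° − |φ − δ| = 90° − |-54.4° − (20.9°)| = 90° − 75.3° = 14.7°.

14.7°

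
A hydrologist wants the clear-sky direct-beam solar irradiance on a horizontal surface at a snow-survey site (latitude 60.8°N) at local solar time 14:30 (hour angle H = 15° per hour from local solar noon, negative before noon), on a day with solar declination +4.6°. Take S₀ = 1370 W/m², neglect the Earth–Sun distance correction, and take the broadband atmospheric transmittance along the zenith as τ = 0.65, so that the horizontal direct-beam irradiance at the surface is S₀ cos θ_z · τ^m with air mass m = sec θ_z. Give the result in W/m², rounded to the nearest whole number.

Hour angle H = 15° × (14.5 − 12) = 37.50°.
cos θ_z = sin(60.8°) sin(4.6°) + cos(60.8°) cos(4.6°) cos(37.50°) = 0.0700 + 0.3858 = 0.4558.
Air mass m = 1/cos θ_z = 1/0.4558 = 2.194; τ^m = 0.65^2.194 = 0.3886.
Surface direct beam = 1370 × 0.4558 × 0.3886 = 242.66 W/m².

243 W/m²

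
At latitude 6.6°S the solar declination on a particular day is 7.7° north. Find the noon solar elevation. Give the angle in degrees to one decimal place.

75.7°

At local solar noon the hour angle is zero, so the elevation is 90° − |φ − δ| = 90° − |-6.6° − (7.7°)| = 90° − 14.3° = 75.7°.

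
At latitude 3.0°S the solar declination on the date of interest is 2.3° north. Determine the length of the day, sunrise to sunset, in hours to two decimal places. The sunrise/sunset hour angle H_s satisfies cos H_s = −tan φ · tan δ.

11.98 hours

The sunset hour angle satisfies cos H_s = −tan φ tan δ = 0.0021, giving H_s = 89.88°.
Day length = 2 H_s / 15° h⁻¹ = 179.76° / 15 = 11.984 h.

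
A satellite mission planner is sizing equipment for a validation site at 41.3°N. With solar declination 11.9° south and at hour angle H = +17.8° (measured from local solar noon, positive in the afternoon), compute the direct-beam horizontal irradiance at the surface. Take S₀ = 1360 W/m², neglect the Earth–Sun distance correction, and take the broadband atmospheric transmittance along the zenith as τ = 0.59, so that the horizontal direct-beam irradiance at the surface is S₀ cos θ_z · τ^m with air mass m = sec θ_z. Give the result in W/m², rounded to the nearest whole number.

301 W/m²

cos θ_z = sin(41.3°) sin(-11.9°) + cos(41.3°) cos(-11.9°) cos(17.80°) = -0.1361 + 0.6999 = 0.5638.
Air mass m = 1/cos θ_z = 1/0.5638 = 1.774; τ^m = 0.59^1.774 = 0.3922.
Surface direct beam = 1360 × 0.5638 × 0.3922 = 300.73 W/m².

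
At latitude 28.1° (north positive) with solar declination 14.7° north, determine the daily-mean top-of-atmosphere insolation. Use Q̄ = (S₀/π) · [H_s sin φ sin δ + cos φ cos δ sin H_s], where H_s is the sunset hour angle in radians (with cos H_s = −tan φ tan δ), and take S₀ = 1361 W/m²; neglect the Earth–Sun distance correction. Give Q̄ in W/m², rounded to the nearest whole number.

−tan φ tan δ = −(0.5340)(0.2623) = -0.1401; H_s = arccos(-0.1401) = 98.05°. In radians, H_s = 1.7113.
H_s sin φ sin δ = 1.7113 × 0.4710 × 0.2538 = 0.2046.
cos φ cos δ sin H_s = 0.8821 × 0.9673 × 0.9901 = 0.8448.
Q̄ = (1361/π) × (0.2046 + 0.8448) = 433.22 × 1.0494 = 454.62 W/m².

455 W/m²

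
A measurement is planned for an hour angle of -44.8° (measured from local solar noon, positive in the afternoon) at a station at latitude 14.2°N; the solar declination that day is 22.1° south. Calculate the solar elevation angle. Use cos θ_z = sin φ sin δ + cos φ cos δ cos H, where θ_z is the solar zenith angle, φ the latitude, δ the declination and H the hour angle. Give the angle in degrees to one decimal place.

cos θ_z = sin φ sin δ + cos φ cos δ cos H = (0.2453)(-0.3762) + (0.9694)(0.9265)(0.7096) = 0.5450.
θ_z = arccos(0.5450) = 56.98°, so the elevation is 90° − 56.98° = 33.02°.

33.0°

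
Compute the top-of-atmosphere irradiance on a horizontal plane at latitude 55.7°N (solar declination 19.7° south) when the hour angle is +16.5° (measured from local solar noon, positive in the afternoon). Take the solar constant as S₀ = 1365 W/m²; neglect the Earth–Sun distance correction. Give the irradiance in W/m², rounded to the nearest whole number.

cos θ_z = sin(55.7°) sin(-19.7°) + cos(55.7°) cos(-19.7°) cos(16.50°) = -0.2785 + 0.5087 = 0.2302.
Top-of-atmosphere irradiance = S₀ cos θ_z = 1365 × 0.2302 = 314.22 W/m².

314 W/m²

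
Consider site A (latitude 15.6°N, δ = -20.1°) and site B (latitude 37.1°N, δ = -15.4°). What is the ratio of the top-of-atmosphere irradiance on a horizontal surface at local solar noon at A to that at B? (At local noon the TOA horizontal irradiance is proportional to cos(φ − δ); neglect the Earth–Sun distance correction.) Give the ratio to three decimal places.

1.334

A: cos θ_z = cos(15.6° − (-20.1°)) = 0.8121.
B: cos θ_z = cos(37.1° − (-15.4°)) = 0.6088.
Ratio A/B = 0.8121 / 0.6088 = 1.3339.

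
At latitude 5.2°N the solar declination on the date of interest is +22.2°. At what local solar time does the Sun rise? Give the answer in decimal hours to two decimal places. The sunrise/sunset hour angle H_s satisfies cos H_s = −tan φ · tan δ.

The sunset hour angle satisfies cos H_s = −tan φ tan δ = -0.0371, giving H_s = 92.13°.
Sunrise is at 12 − H_s/15 = 12 − 6.142 = 5.858 h local solar time.

5.86 h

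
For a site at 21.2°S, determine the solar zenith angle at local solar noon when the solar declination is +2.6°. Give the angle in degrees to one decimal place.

At local solar noon the hour angle is zero, so the zenith angle is |φ − δ| = |-21.2° − (2.6°)| = 23.8°.

23.8°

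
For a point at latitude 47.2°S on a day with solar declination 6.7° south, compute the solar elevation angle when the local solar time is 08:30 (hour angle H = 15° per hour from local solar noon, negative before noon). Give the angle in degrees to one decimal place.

Hour angle H = 15° × (8.5 − 12) = -52.50°.
cos θ_z = sin(-47.2°) sin(-6.7°) + cos(-47.2°) cos(-6.7°) cos(-52.50°) = 0.0856 + 0.4108 = 0.4964.
θ_z = arccos(0.4964) = 60.24°, so the elevation is 90° − 60.24° = 29.76°.

29.8°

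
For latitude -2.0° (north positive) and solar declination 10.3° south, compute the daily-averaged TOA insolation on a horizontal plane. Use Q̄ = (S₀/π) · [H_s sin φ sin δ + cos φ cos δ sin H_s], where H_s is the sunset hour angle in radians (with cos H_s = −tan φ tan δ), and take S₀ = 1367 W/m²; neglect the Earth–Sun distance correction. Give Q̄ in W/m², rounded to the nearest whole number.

−tan φ tan δ = −(-0.0349)(-0.1817) = -0.0063; H_s = arccos(-0.0063) = 90.36°. In radians, H_s = 1.5771.
H_s sin φ sin δ = 1.5771 × -0.0349 × -0.1788 = 0.0098.
cos φ cos δ sin H_s = 0.9994 × 0.9839 × 1.0000 = 0.9833.
Q̄ = (1367/π) × (0.0098 + 0.9833) = 435.13 × 0.9931 = 432.13 W/m².

432 W/m²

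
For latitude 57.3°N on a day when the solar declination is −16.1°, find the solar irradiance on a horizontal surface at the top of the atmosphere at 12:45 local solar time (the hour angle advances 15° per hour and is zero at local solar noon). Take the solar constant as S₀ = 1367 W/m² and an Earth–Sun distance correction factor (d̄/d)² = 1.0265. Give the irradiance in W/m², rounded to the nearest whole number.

387 W/m²

Hour angle H = 15° × (12.75 − 12) = 11.25°.
With φ = 57.3°, δ = -16.1°, H = 11.25°: sin φ sin δ = -0.2334, cos φ cos δ cos H = 0.5091, so cos θ_z = 0.2757.
Top-of-atmosphere irradiance = S₀ (d̄/d)² cos θ_z = 1367 × 1.0265 × 0.2757 = 386.87 W/m².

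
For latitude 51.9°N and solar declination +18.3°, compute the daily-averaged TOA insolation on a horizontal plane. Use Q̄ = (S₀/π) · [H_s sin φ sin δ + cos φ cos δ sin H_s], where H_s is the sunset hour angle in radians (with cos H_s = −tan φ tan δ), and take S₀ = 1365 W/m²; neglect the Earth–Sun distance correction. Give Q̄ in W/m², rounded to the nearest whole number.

446 W/m²

−tan φ tan δ = −(1.2753)(0.3307) = -0.4217; H_s = arccos(-0.4217) = 114.94°. In radians, H_s = 2.0061.
H_s sin φ sin δ = 2.0061 × 0.7869 × 0.3140 = 0.4957.
cos φ cos δ sin H_s = 0.6170 × 0.9494 × 0.9067 = 0.5311.
Q̄ = (1365/π) × (0.4957 + 0.5311) = 434.49 × 1.0268 = 446.13 W/m².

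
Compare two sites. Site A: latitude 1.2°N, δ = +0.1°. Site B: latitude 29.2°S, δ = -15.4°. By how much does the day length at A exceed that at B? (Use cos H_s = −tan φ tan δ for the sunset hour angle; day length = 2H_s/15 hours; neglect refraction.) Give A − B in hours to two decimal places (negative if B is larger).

A: H_s = arccos(−tan 1.2° · tan 0.1°) = 90.00°, so 2H_s/15 = 12.0000 h.
B: H_s = arccos(−tan -29.2° · tan -15.4°) = 98.86°, so 2H_s/15 = 13.1813 h.
A − B = 12.0000 − 13.1813 = -1.1813 h.

-1.18 h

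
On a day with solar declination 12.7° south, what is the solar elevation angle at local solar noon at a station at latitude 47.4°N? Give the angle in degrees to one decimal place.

29.9°

At local solar noon the hour angle is zero, so the elevation is 90° − |φ − δ| = 90° − |47.4° − (-12.7°)| = 90° − 60.1° = 29.9°.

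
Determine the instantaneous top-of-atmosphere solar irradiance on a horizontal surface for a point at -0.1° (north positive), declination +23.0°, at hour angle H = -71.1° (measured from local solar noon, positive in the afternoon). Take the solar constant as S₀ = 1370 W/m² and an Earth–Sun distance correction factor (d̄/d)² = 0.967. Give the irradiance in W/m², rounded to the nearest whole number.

394 W/m²

cos θ_z = sin(-0.1°) sin(23.0°) + cos(-0.1°) cos(23.0°) cos(-71.10°) = -0.0007 + 0.2982 = 0.2975.
Top-of-atmosphere irradiance = S₀ (d̄/d)² cos θ_z = 1370 × 0.967 × 0.2975 = 394.13 W/m².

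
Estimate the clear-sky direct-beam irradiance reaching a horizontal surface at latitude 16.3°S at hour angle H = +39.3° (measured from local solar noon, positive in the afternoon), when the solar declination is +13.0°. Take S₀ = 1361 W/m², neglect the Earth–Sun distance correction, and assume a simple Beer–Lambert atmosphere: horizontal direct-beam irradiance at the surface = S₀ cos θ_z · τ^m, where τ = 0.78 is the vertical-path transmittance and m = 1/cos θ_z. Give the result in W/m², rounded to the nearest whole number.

cos θ_z = sin φ sin δ + cos φ cos δ cos H = (-0.2807)(0.2250) + (0.9598)(0.9744)(0.7738) = 0.6605.
Air mass m = 1/cos θ_z = 1/0.6605 = 1.514; τ^m = 0.78^1.514 = 0.6865.
Surface direct beam = 1361 × 0.6605 × 0.6865 = 617.12 W/m².

617 W/m²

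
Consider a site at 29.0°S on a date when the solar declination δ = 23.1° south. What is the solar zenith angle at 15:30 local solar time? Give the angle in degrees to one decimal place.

Hour angle H = 15° × (15.5 − 12) = 52.50°.
cos θ_z = sin(-29.0°) sin(-23.1°) + cos(-29.0°) cos(-23.1°) cos(52.50°) = 0.1902 + 0.4897 = 0.6799.
θ_z = arccos(0.6799) = 47.16°.

47.2°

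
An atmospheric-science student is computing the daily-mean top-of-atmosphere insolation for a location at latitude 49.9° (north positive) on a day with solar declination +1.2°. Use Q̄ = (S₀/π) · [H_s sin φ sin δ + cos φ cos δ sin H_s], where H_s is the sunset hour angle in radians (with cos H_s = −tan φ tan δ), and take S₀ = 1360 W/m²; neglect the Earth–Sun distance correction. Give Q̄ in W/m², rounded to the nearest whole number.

290 W/m²

The sunset hour angle satisfies cos H_s = −tan φ tan δ = -0.0249, giving H_s = 91.43°. In radians, H_s = 1.5958.
H_s sin φ sin δ = 1.5958 × 0.7649 × 0.0209 = 0.0255.
cos φ cos δ sin H_s = 0.6441 × 0.9998 × 0.9997 = 0.6438.
Q̄ = (1360/π) × (0.0255 + 0.6438) = 432.90 × 0.6693 = 289.74 W/m².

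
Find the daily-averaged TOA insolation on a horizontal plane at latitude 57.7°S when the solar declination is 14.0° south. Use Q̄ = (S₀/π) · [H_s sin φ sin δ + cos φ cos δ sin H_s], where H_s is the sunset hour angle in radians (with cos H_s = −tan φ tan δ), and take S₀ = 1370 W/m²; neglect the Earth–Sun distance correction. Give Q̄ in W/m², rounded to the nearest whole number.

384 W/m²

The sunset hour angle satisfies cos H_s = −tan φ tan δ = -0.3944, giving H_s = 113.23°. In radians, H_s = 1.9762.
H_s sin φ sin δ = 1.9762 × -0.8453 × -0.2419 = 0.4041.
cos φ cos δ sin H_s = 0.5344 × 0.9703 × 0.9189 = 0.4765.
Q̄ = (1370/π) × (0.4041 + 0.4765) = 436.08 × 0.8806 = 384.01 W/m².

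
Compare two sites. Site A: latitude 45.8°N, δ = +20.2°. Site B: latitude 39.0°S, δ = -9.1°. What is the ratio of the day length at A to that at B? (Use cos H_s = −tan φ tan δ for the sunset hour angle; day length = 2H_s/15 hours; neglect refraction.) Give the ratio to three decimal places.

1.152

A: H_s = arccos(−tan 45.8° · tan 20.2°) = 112.23°, so 2H_s/15 = 14.9640 h.
B: H_s = arccos(−tan -39.0° · tan -9.1°) = 97.45°, so 2H_s/15 = 12.9933 h.
Ratio A/B = 14.9640 / 12.9933 = 1.1517.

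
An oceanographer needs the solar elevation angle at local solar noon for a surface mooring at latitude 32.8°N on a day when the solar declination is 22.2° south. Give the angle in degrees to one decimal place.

35.0°

At local solar noon the hour angle is zero, so the elevation is 90° − |φ − δ| = 90° − |32.8° − (-22.2°)| = 90° − 55.0° = 35.0°.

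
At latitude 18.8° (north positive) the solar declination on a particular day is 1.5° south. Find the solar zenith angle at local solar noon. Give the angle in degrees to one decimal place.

At local solar noon the hour angle is zero, so the zenith angle is |φ − δ| = |18.8° − (-1.5°)| = 20.3°.

20.3°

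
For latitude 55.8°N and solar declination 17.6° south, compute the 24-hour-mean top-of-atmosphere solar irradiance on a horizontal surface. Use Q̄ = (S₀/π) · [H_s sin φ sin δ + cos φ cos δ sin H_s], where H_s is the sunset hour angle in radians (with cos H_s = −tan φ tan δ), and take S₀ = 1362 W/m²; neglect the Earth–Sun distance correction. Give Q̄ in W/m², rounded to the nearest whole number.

−tan φ tan δ = −(1.4715)(-0.3172) = 0.4668; H_s = arccos(0.4668) = 62.17°. In radians, H_s = 1.0851.
H_s sin φ sin δ = 1.0851 × 0.8271 × -0.3024 = -0.2714.
cos φ cos δ sin H_s = 0.5621 × 0.9532 × 0.8844 = 0.4739.
Q̄ = (1362/π) × (-0.2714 + 0.4739) = 433.54 × 0.2025 = 87.79 W/m².

88 W/m²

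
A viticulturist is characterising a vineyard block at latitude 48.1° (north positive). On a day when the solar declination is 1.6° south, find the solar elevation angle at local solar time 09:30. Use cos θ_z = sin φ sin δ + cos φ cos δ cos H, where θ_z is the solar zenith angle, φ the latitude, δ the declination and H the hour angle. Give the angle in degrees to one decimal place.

30.6°

Hour angle H = 15° × (9.5 − 12) = -37.50°.
With φ = 48.1°, δ = -1.6°, H = -37.50°: sin φ sin δ = -0.0208, cos φ cos δ cos H = 0.5296, so cos θ_z = 0.5088.
θ_z = arccos(0.5088) = 59.42°, so the elevation is 90° − 59.42° = 30.58°.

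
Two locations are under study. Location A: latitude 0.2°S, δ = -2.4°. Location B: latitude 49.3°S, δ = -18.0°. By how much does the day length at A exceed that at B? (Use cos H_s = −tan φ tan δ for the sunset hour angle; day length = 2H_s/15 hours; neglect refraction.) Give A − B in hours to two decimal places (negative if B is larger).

A: H_s = arccos(−tan -0.2° · tan -2.4°) = 90.01°, so 2H_s/15 = 12.0013 h.
B: H_s = arccos(−tan -49.3° · tan -18.0°) = 112.19°, so 2H_s/15 = 14.9587 h.
A − B = 12.0013 − 14.9587 = -2.9574 h.

-2.96 h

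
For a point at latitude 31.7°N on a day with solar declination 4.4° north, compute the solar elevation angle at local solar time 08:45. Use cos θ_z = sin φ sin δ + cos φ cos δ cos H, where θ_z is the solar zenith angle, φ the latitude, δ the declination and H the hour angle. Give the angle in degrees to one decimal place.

36.8°

Hour angle H = 15° × (8.75 − 12) = -48.75°.
cos θ_z = sin(31.7°) sin(4.4°) + cos(31.7°) cos(4.4°) cos(-48.75°) = 0.0403 + 0.5593 = 0.5996.
θ_z = arccos(0.5996) = 53.16°, so the elevation is 90° − 53.16° = 36.84°.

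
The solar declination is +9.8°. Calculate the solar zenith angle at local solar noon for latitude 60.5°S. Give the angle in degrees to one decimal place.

70.3°

At local solar noon the hour angle is zero, so the zenith angle is |φ − δ| = |-60.5° − (9.8°)| = 70.3°.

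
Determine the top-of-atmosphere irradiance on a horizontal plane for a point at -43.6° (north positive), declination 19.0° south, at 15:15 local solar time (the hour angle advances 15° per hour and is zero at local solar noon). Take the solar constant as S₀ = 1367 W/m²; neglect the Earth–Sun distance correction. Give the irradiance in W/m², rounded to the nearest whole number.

Hour angle H = 15° × (15.25 − 12) = 48.75°.
With φ = -43.6°, δ = -19.0°, H = 48.75°: sin φ sin δ = 0.2245, cos φ cos δ cos H = 0.4515, so cos θ_z = 0.6760.
Top-of-atmosphere irradiance = S₀ cos θ_z = 1367 × 0.6760 = 924.09 W/m².

924 W/m²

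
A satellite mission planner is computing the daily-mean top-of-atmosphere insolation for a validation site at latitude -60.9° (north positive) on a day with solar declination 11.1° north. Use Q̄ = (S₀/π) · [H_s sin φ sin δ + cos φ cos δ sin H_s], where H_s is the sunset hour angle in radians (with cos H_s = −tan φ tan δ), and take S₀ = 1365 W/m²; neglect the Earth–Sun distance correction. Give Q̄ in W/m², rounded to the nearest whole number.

cos H_s = −tan(-60.9°) · tan(11.1°) = 0.3525, so H_s = arccos(0.3525) = 69.36°. In radians, H_s = 1.2106.
H_s sin φ sin δ = 1.2106 × -0.8738 × 0.1925 = -0.2036.
cos φ cos δ sin H_s = 0.4863 × 0.9813 × 0.9358 = 0.4466.
Q̄ = (1365/π) × (-0.2036 + 0.4466) = 434.49 × 0.2430 = 105.58 W/m².

106 W/m²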